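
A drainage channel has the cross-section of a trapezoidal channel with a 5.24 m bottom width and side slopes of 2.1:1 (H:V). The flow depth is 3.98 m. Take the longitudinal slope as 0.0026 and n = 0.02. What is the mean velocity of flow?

V = 4.41 m/s

With bottom width b = 5.24 m and side slope z = 2.1: A = (b + zy)y = (5.24 + 2.1×3.98)×3.98 = 54.12 m²; P = b + 2y√(1+z²) = 5.24 + 2×3.98×2.326 = 23.75 m.
Hydraulic radius R = A/P = 54.12/23.75 = 2.278 m.
From Manning's equation, V = (1/n) R^(2/3) S^(1/2) = (1/0.02) × 2.278^(2/3) × 0.0026^(1/2) = 4.41 m/s.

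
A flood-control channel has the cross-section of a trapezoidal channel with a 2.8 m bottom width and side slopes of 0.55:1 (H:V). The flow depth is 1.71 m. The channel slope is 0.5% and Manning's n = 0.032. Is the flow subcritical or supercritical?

subcritical

With bottom width b = 2.8 m and side slope z = 0.55: A = (b + zy)y = (2.8 + 0.55×1.71)×1.71 = 6.396 m²; P = b + 2y√(1+z²) = 2.8 + 2×1.71×1.141 = 6.703 m.
Hydraulic radius R = A/P = 6.396/6.703 = 0.9542 m.
V = (1/n) R^(2/3) √S = (1/0.032) × 0.9542^(2/3) × √0.005 = 2.142 m/s. Hydraulic depth D_h = A/T = 6.396/4.681 = 1.366 m.
Froude number Fr = V/√(g·D_h) = 2.142/√(9.81×1.366) = 0.585, which is less than 1, so the flow is subcritical.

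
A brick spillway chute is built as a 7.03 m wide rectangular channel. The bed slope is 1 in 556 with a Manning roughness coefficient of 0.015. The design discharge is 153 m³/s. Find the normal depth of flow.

Manning's equation rearranged: A R^(2/3) = nQ / (1·√S) = 0.015 × 153 / (√0.001799) = 54.12.
At y = 4.28 m: A R^(2/3) = 46.64 — too small.
At y = 4.8 m: A R^(2/3) = 54.08 — matches.

y_n = 4.8 m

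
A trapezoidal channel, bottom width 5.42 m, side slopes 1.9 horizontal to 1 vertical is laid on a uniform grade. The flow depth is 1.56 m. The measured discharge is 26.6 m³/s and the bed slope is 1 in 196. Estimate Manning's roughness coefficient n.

n = 0.037

With bottom width b = 5.42 m and side slope z = 1.9: A = (b + zy)y = (5.42 + 1.9×1.56)×1.56 = 13.08 m²; P = b + 2y√(1+z²) = 5.42 + 2×1.56×2.147 = 12.12 m.
Hydraulic radius R = A/P = 13.08/12.12 = 1.079 m.
Rearranging Manning's equation: n = (1/Q) A R^(2/3) S^(1/2) = (1/26.6) × 13.08 × 1.079^(2/3) × √0.005102 = 0.037.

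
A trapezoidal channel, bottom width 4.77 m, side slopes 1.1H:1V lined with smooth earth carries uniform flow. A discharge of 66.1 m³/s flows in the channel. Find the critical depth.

y_c = 2.25 m

At critical depth, Q² T / (g A³) = 1, i.e. A³/T = Q²/g = 66.1²/9.81 = 445.4.
At y = 2.44 m: A³/T = 593.5 — high.
At y = 1.62 m: A³/T = 143.5 — low.
At y = 2.25 m: A³/T = 445.7 — ≈ 445.4.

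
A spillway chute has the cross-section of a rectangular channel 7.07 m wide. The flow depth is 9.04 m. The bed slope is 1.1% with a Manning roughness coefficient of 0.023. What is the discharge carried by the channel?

Q = 543 m³/s

Flow area A = b·y = 7.07 × 9.04 = 63.91 m². Wetted perimeter P = b + 2y = 7.07 + 2×9.04 = 25.15 m.
Hydraulic radius R = A/P = 63.91/25.15 = 2.541 m.
Manning's equation: Q = (1/n) A R^(2/3) S^(1/2) = (1/0.023) × 63.91 × 2.541^(2/3) × 0.011^(1/2) = 543 m³/s.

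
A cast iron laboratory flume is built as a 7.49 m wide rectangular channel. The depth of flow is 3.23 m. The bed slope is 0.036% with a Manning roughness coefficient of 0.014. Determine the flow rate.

Q = 47.3 m³/s

Flow area A = b·y = 7.49 × 3.23 = 24.19 m². Wetted perimeter P = b + 2y = 7.49 + 2×3.23 = 13.95 m.
Hydraulic radius R = A/P = 24.19/13.95 = 1.734 m.
Manning's equation: Q = (1/n) A R^(2/3) S^(1/2) = (1/0.014) × 24.19 × 1.734^(2/3) × 0.00036^(1/2) = 47.3 m³/s.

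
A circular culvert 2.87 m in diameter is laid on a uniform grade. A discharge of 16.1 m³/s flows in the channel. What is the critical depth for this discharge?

y_c = 1.77 m

At critical depth, Q² T / (g A³) = 1, i.e. A³/T = Q²/g = 16.1²/9.81 = 26.42.
Try y = 1.58 m: A³/T = 17.03 — short.
Try y = 2.24 m: A³/T = 66.92 — over.
Try y = 1.77 m: A³/T = 26.31 — close enough.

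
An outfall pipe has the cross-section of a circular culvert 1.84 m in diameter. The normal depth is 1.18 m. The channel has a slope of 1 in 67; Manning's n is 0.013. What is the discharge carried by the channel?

For a circular section of diameter D = 1.84 m at depth y = 1.18 m, the central angle is θ = 2 arccos(1 − 2y/D) = 3.715 rad. Then A = (D²/8)(θ − sin θ) = 1.801 m² and P = Dθ/2 = 3.417 m.
Hydraulic radius R = A/P = 1.801/3.417 = 0.5271 m.
Manning's equation: Q = (1/n) A R^(2/3) S^(1/2) = (1/0.013) × 1.801 × 0.5271^(2/3) × 0.01493^(1/2) = 11 m³/s.

Q = 11 m³/s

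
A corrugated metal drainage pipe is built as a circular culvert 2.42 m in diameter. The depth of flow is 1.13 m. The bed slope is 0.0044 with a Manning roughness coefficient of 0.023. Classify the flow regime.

For a circular section of diameter D = 2.42 m at depth y = 1.13 m, the central angle is θ = 2 arccos(1 − 2y/D) = 3.009 rad. Then A = (D²/8)(θ − sin θ) = 2.106 m² and P = Dθ/2 = 3.641 m.
Hydraulic radius R = A/P = 2.106/3.641 = 0.5785 m.
V = (1/n) R^(2/3) √S = (1/0.023) × 0.5785^(2/3) × √0.0044 = 2.002 m/s. Hydraulic depth D_h = A/T = 2.106/2.415 = 0.8723 m.
Froude number Fr = V/√(g·D_h) = 2.002/√(9.81×0.8723) = 0.684, which is less than 1, so the flow is subcritical.

subcritical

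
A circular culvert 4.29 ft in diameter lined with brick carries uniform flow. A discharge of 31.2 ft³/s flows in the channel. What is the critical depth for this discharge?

At critical depth, Q² T / (g A³) = 1, i.e. A³/T = Q²/g = 31.2²/32.2 = 30.23.
At y = 1.2 ft: A³/T = 9.403 — low.
At y = 2.03 ft: A³/T = 71.29 — high.
At y = 1.62 ft: A³/T = 30.01 — close enough.

y_c = 1.62 ft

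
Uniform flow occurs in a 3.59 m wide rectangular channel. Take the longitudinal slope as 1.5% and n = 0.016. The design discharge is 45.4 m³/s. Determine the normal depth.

y_n = 1.78 m

Manning's equation rearranged: A R^(2/3) = nQ / (1·√S) = 0.016 × 45.4 / (√0.015) = 5.931.
At y = 1.46 m: A R^(2/3) = 4.536 — too small.
At y = 1.96 m: A R^(2/3) = 6.737 — too large.
At y = 1.78 m: A R^(2/3) = 5.929 — matches.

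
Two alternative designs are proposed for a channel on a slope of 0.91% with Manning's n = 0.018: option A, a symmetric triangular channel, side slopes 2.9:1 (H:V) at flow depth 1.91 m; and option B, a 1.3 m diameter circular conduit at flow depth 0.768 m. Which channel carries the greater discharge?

Channel A: For a triangular section with side slope z = 2.9: A = zy² = 2.9×1.91² = 10.58 m²; P = 2y√(1+z²) = 2×1.91×3.068 = 11.72 m. Hydraulic radius R = A/P = 10.58/11.72 = 0.9028 m. Q_A = (1/0.018)·10.58·0.9028^(2/3)·√0.0091 = 52.37 m³/s.
Channel B: For a circular section of diameter D = 1.3 m at depth y = 0.768 m, the central angle is θ = 2 arccos(1 − 2y/D) = 3.507 rad. Then A = (D²/8)(θ − sin θ) = 0.8162 m² and P = Dθ/2 = 2.279 m. Hydraulic radius R = A/P = 0.8162/2.279 = 0.3581 m. Q_B = (1/0.018)·0.8162·0.3581^(2/3)·√0.0091 = 2.181 m³/s.
Q_A = 52.37 m³/s vs Q_B = 2.181 m³/s, so channel A carries more.

channel A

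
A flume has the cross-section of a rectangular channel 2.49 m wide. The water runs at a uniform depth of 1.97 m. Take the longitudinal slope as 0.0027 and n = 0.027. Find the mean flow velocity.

Flow area A = b·y = 2.49 × 1.97 = 4.905 m². Wetted perimeter P = b + 2y = 2.49 + 2×1.97 = 6.43 m.
Hydraulic radius R = A/P = 4.905/6.43 = 0.7629 m.
From Manning's equation, V = (1/n) R^(2/3) S^(1/2) = (1/0.027) × 0.7629^(2/3) × 0.0027^(1/2) = 1.61 m/s.

V = 1.61 m/s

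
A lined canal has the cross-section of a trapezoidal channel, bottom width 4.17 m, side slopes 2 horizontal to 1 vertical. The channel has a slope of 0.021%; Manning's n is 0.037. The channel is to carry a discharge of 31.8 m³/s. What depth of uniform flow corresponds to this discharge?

Manning's equation rearranged: A R^(2/3) = nQ / (1·√S) = 0.037 × 31.8 / (√0.00021) = 81.19.
Try y = 2.8 m: A R^(2/3) = 38.03 — short.
Try y = 4.89 m: A R^(2/3) = 129.6 — over.
Try y = 3.97 m: A R^(2/3) = 81.15 — matches.

y_n = 3.97 m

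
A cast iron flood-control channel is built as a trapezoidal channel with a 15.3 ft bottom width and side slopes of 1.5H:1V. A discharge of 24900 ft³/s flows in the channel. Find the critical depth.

y_c = 23.4 ft

At critical depth, Q² T / (g A³) = 1, i.e. A³/T = Q²/g = 24900²/32.2 = 19250000.
At y = 17.2 ft: A³/T = 5281000 — low.
At y = 26.1 ft: A³/T = 30660000 — high.
At y = 23.4 ft: A³/T = 19190000 — close enough.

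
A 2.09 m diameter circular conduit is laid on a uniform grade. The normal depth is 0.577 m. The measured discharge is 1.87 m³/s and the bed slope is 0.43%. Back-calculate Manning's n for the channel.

For a circular section of diameter D = 2.09 m at depth y = 0.577 m, the central angle is θ = 2 arccos(1 − 2y/D) = 2.213 rad. Then A = (D²/8)(θ − sin θ) = 0.771 m² and P = Dθ/2 = 2.312 m.
Hydraulic radius R = A/P = 0.771/2.312 = 0.3334 m.
Rearranging Manning's equation: n = (1/Q) A R^(2/3) S^(1/2) = (1/1.87) × 0.771 × 0.3334^(2/3) × √0.0043 = 0.013.

n = 0.013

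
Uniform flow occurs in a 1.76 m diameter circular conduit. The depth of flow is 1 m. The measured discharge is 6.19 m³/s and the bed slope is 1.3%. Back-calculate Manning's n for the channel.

For a circular section of diameter D = 1.76 m at depth y = 1 m, the central angle is θ = 2 arccos(1 − 2y/D) = 3.415 rad. Then A = (D²/8)(θ − sin θ) = 1.427 m² and P = Dθ/2 = 3.005 m.
Hydraulic radius R = A/P = 1.427/3.005 = 0.4748 m.
Rearranging Manning's equation: n = (1/Q) A R^(2/3) S^(1/2) = (1/6.19) × 1.427 × 0.4748^(2/3) × √0.013 = 0.016.

n = 0.016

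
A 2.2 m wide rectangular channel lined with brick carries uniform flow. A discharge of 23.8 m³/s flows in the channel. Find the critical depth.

For a rectangular channel, critical depth y_c = (q²/g)^(1/3) where q = Q/b = 23.8/2.2 = 10.82 m²/s.
So y_c = (10.82²/9.81)^(1/3) = 2.28 m.

y_c = 2.28 m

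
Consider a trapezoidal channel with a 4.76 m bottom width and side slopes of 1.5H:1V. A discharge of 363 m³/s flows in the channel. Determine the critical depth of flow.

y_c = 5.18 m

At critical depth, Q² T / (g A³) = 1, i.e. A³/T = Q²/g = 363²/9.81 = 13430.
Trying y = 4.46 m: A³/T = 7341 — too small.
Trying y = 6.02 m: A³/T = 25070 — too large.
Trying y = 5.18 m: A³/T = 13470 — ≈ 13430.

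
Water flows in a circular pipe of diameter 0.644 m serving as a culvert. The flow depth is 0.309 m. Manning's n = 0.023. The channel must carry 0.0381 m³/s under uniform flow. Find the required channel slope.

S = 0.000381

For a circular section of diameter D = 0.644 m at depth y = 0.309 m, the central angle is θ = 2 arccos(1 − 2y/D) = 3.061 rad. Then A = (D²/8)(θ − sin θ) = 0.1545 m² and P = Dθ/2 = 0.9856 m.
Hydraulic radius R = A/P = 0.1545/0.9856 = 0.1568 m.
From Manning's equation, S = [nQ / (1 A R^(2/3))]² = [0.023 × 0.0381 / (1 × 0.1545 × 0.1568^(2/3))]² = 0.000381.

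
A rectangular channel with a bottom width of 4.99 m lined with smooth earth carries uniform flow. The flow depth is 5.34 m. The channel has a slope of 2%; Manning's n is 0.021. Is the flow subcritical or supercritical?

supercritical

Flow area A = b·y = 4.99 × 5.34 = 26.65 m². Wetted perimeter P = b + 2y = 4.99 + 2×5.34 = 15.67 m.
Hydraulic radius R = A/P = 26.65/15.67 = 1.7 m.
V = (1/n) R^(2/3) √S = (1/0.021) × 1.7^(2/3) × √0.02 = 9.594 m/s. Hydraulic depth D_h = A/T = 26.65/4.99 = 5.34 m.
Froude number Fr = V/√(g·D_h) = 9.594/√(9.81×5.34) = 1.33, which is greater than 1, so the flow is supercritical.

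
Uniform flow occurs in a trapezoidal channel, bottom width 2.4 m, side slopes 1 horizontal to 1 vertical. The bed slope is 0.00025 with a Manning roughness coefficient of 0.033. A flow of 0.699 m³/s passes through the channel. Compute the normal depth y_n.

y_n = 0.729 m

Manning's equation rearranged: A R^(2/3) = nQ / (1·√S) = 0.033 × 0.699 / (√0.00025) = 1.459.
Try y = 0.501 m: A R^(2/3) = 0.7635 — too small.
Try y = 0.921 m: A R^(2/3) = 2.203 — too large.
Try y = 0.729 m: A R^(2/3) = 1.458 — ≈ 1.459.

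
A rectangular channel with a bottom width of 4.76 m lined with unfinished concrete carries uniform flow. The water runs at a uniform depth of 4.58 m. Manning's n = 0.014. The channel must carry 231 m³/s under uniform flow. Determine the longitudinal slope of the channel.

S = 0.0121

Flow area A = b·y = 4.76 × 4.58 = 21.8 m². Wetted perimeter P = b + 2y = 4.76 + 2×4.58 = 13.92 m.
Hydraulic radius R = A/P = 21.8/13.92 = 1.566 m.
From Manning's equation, S = [nQ / (1 A R^(2/3))]² = [0.014 × 231 / (1 × 21.8 × 1.566^(2/3))]² = 0.0121.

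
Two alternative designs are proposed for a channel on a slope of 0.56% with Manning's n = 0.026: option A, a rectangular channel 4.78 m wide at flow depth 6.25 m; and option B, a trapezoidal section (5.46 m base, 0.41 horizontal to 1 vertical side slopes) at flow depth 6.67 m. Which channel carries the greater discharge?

channel B

Channel A: Flow area A = b·y = 4.78 × 6.25 = 29.88 m². Wetted perimeter P = b + 2y = 4.78 + 2×6.25 = 17.28 m. Hydraulic radius R = A/P = 29.88/17.28 = 1.729 m. Q_A = (1/0.026)·29.88·1.729^(2/3)·√0.0056 = 123.9 m³/s.
Channel B: With bottom width b = 5.46 m and side slope z = 0.41: A = (b + zy)y = (5.46 + 0.41×6.67)×6.67 = 54.66 m²; P = b + 2y√(1+z²) = 5.46 + 2×6.67×1.081 = 19.88 m. Hydraulic radius R = A/P = 54.66/19.88 = 2.75 m. Q_B = (1/0.026)·54.66·2.75^(2/3)·√0.0056 = 308.8 m³/s.
Q_A = 123.9 m³/s vs Q_B = 308.8 m³/s, so channel B carries more.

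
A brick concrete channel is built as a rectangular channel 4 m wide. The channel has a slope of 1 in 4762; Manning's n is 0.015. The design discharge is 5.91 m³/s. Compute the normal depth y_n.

Manning's equation rearranged: A R^(2/3) = nQ / (1·√S) = 0.015 × 5.91 / (√0.00021) = 6.117.
At y = 2.04 m: A R^(2/3) = 8.214 — too large.
At y = 1.64 m: A R^(2/3) = 6.12 — ≈ 6.117.

y_n = 1.64 m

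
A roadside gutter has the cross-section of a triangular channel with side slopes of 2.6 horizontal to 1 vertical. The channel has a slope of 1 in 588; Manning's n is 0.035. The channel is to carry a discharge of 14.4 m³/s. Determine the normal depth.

Manning's equation rearranged: A R^(2/3) = nQ / (1·√S) = 0.035 × 14.4 / (√0.001701) = 12.22.
Trying y = 1.57 m: A R^(2/3) = 5.209 — too small.
Trying y = 2.4 m: A R^(2/3) = 16.15 — too large.
Trying y = 2.16 m: A R^(2/3) = 12.2 — ≈ 12.22.

y_n = 2.16 m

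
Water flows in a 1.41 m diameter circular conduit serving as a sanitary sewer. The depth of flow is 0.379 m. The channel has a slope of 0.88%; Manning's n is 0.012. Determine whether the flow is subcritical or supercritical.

For a circular section of diameter D = 1.41 m at depth y = 0.379 m, the central angle is θ = 2 arccos(1 − 2y/D) = 2.18 rad. Then A = (D²/8)(θ − sin θ) = 0.338 m² and P = Dθ/2 = 1.537 m.
Hydraulic radius R = A/P = 0.338/1.537 = 0.2199 m.
V = (1/n) R^(2/3) √S = (1/0.012) × 0.2199^(2/3) × √0.0088 = 2.848 m/s. Hydraulic depth D_h = A/T = 0.338/1.25 = 0.2704 m.
Froude number Fr = V/√(g·D_h) = 2.848/√(9.81×0.2704) = 1.75, which is greater than 1, so the flow is supercritical.

supercritical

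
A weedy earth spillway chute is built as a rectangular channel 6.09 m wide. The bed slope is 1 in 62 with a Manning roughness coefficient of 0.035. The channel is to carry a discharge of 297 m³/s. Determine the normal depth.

Manning's equation rearranged: A R^(2/3) = nQ / (1·√S) = 0.035 × 297 / (√0.01613) = 81.85.
At y = 6.26 m: A R^(2/3) = 61.49 — short.
At y = 9.82 m: A R^(2/3) = 104.9 — over.
At y = 7.94 m: A R^(2/3) = 81.82 — ≈ 81.85.

y_n = 7.94 m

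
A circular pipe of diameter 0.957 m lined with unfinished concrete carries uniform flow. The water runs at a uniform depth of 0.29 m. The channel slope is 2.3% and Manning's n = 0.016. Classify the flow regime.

supercritical

For a circular section of diameter D = 0.957 m at depth y = 0.29 m, the central angle is θ = 2 arccos(1 − 2y/D) = 2.332 rad. Then A = (D²/8)(θ − sin θ) = 0.184 m² and P = Dθ/2 = 1.116 m.
Hydraulic radius R = A/P = 0.184/1.116 = 0.1649 m.
V = (1/n) R^(2/3) √S = (1/0.016) × 0.1649^(2/3) × √0.023 = 2.851 m/s. Hydraulic depth D_h = A/T = 0.184/0.8796 = 0.2092 m.
Froude number Fr = V/√(g·D_h) = 2.851/√(9.81×0.2092) = 1.99, which is greater than 1, so the flow is supercritical.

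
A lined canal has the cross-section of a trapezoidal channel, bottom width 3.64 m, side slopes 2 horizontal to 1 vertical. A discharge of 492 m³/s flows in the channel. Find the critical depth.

At critical depth, Q² T / (g A³) = 1, i.e. A³/T = Q²/g = 492²/9.81 = 24680.
Try y = 4.1 m: A³/T = 5708 — too small.
Try y = 7.08 m: A³/T = 62630 — too large.
Try y = 5.75 m: A³/T = 24770 — close enough.

y_c = 5.75 m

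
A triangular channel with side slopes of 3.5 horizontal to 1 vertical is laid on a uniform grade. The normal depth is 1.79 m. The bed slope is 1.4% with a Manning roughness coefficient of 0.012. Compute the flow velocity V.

V = 8.92 m/s

For a triangular section with side slope z = 3.5: A = zy² = 3.5×1.79² = 11.21 m²; P = 2y√(1+z²) = 2×1.79×3.64 = 13.03 m.
Hydraulic radius R = A/P = 11.21/13.03 = 0.8606 m.
From Manning's equation, V = (1/n) R^(2/3) S^(1/2) = (1/0.012) × 0.8606^(2/3) × 0.014^(1/2) = 8.92 m/s.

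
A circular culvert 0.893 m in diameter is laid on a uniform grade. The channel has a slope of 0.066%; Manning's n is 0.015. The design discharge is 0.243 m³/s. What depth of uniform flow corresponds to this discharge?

Manning's equation rearranged: A R^(2/3) = nQ / (1·√S) = 0.015 × 0.243 / (√0.00066) = 0.1419.
At y = 0.353 m: A R^(2/3) = 0.07601 — low.
At y = 0.507 m: A R^(2/3) = 0.1421 — close enough.

y_n = 0.507 m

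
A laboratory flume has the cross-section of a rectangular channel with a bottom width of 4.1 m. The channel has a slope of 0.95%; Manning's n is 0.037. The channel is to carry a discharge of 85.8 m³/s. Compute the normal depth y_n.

Manning's equation rearranged: A R^(2/3) = nQ / (1·√S) = 0.037 × 85.8 / (√0.0095) = 32.57.
Trying y = 4.29 m: A R^(2/3) = 21.88 — low.
Trying y = 7.17 m: A R^(2/3) = 40.12 — high.
Trying y = 5.99 m: A R^(2/3) = 32.57 — matches.

y_n = 5.99 m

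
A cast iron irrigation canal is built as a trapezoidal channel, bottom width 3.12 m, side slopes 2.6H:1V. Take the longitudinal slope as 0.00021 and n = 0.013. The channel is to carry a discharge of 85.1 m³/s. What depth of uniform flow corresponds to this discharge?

y_n = 3.74 m

Manning's equation rearranged: A R^(2/3) = nQ / (1·√S) = 0.013 × 85.1 / (√0.00021) = 76.34.
Try y = 4.15 m: A R^(2/3) = 97.64 — high.
Try y = 2.57 m: A R^(2/3) = 32.19 — low.
Try y = 3.74 m: A R^(2/3) = 76.38 — matches.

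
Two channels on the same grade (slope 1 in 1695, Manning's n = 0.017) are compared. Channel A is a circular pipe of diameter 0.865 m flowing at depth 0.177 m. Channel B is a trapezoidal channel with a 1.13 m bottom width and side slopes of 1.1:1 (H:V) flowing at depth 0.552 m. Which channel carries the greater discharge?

channel B

Channel A: For a circular section of diameter D = 0.865 m at depth y = 0.177 m, the central angle is θ = 2 arccos(1 − 2y/D) = 1.878 rad. Then A = (D²/8)(θ − sin θ) = 0.08645 m² and P = Dθ/2 = 0.8121 m. Hydraulic radius R = A/P = 0.08645/0.8121 = 0.1065 m. Q_A = (1/0.017)·0.08645·0.1065^(2/3)·√0.00059 = 0.02774 m³/s.
Channel B: With bottom width b = 1.13 m and side slope z = 1.1: A = (b + zy)y = (1.13 + 1.1×0.552)×0.552 = 0.9589 m²; P = b + 2y√(1+z²) = 1.13 + 2×0.552×1.487 = 2.771 m. Hydraulic radius R = A/P = 0.9589/2.771 = 0.346 m. Q_B = (1/0.017)·0.9589·0.346^(2/3)·√0.00059 = 0.6753 m³/s.
Q_A = 0.02774 m³/s vs Q_B = 0.6753 m³/s, so channel B carries more.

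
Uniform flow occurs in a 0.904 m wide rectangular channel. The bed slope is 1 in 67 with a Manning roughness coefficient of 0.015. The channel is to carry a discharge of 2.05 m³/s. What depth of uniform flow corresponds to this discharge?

y_n = 0.667 m

Manning's equation rearranged: A R^(2/3) = nQ / (1·√S) = 0.015 × 2.05 / (√0.01493) = 0.2517.
Trying y = 0.774 m: A R^(2/3) = 0.3033 — over.
Trying y = 0.506 m: A R^(2/3) = 0.176 — short.
Trying y = 0.667 m: A R^(2/3) = 0.2515 — matches.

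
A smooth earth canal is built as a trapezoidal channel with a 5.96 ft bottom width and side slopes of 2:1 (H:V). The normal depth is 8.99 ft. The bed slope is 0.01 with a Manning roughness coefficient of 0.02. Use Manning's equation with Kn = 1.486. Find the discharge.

Q = 4460 ft³/s

With bottom width b = 5.96 ft and side slope z = 2: A = (b + zy)y = (5.96 + 2×8.99)×8.99 = 215.2 ft²; P = b + 2y√(1+z²) = 5.96 + 2×8.99×2.236 = 46.16 ft.
Hydraulic radius R = A/P = 215.2/46.16 = 4.662 ft.
Manning's equation: Q = (1.486/n) A R^(2/3) S^(1/2) = (1.486/0.02) × 215.2 × 4.662^(2/3) × 0.01^(1/2) = 4460 ft³/s.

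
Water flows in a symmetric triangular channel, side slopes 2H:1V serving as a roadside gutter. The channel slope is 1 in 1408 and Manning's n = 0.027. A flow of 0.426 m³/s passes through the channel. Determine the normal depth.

y_n = 0.688 m

Manning's equation rearranged: A R^(2/3) = nQ / (1·√S) = 0.027 × 0.426 / (√0.0007102) = 0.4316.
Try y = 0.552 m: A R^(2/3) = 0.2398 — low.
Try y = 0.777 m: A R^(2/3) = 0.5968 — high.
Try y = 0.688 m: A R^(2/3) = 0.4315 — matches.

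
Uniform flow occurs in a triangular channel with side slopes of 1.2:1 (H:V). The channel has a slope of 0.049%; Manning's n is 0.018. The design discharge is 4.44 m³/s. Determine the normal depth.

Manning's equation rearranged: A R^(2/3) = nQ / (1·√S) = 0.018 × 4.44 / (√0.00049) = 3.61.
At y = 1.48 m: A R^(2/3) = 1.804 — too small.
At y = 2.21 m: A R^(2/3) = 5.255 — too large.
At y = 1.92 m: A R^(2/3) = 3.611 — matches.

y_n = 1.92 m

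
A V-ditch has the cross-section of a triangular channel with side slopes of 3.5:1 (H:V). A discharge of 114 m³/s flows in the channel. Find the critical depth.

y_c = 2.93 m

At critical depth, Q² T / (g A³) = 1, i.e. A³/T = Q²/g = 114²/9.81 = 1325.
Try y = 2.25 m: A³/T = 353.2 — short.
Try y = 3.52 m: A³/T = 3310 — over.
Try y = 2.93 m: A³/T = 1323 — ≈ 1325.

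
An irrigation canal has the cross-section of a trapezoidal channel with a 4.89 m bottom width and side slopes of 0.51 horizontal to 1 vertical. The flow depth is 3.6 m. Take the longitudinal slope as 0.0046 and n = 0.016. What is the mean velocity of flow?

V = 6.43 m/s

With bottom width b = 4.89 m and side slope z = 0.51: A = (b + zy)y = (4.89 + 0.51×3.6)×3.6 = 24.21 m²; P = b + 2y√(1+z²) = 4.89 + 2×3.6×1.123 = 12.97 m.
Hydraulic radius R = A/P = 24.21/12.97 = 1.867 m.
From Manning's equation, V = (1/n) R^(2/3) S^(1/2) = (1/0.016) × 1.867^(2/3) × 0.0046^(1/2) = 6.43 m/s.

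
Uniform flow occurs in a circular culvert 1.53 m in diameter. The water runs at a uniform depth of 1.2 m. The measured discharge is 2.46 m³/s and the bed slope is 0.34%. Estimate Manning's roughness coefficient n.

n = 0.022

For a circular section of diameter D = 1.53 m at depth y = 1.2 m, the central angle is θ = 2 arccos(1 − 2y/D) = 4.351 rad. Then A = (D²/8)(θ − sin θ) = 1.547 m² and P = Dθ/2 = 3.329 m.
Hydraulic radius R = A/P = 1.547/3.329 = 0.4647 m.
Rearranging Manning's equation: n = (1/Q) A R^(2/3) S^(1/2) = (1/2.46) × 1.547 × 0.4647^(2/3) × √0.0034 = 0.022.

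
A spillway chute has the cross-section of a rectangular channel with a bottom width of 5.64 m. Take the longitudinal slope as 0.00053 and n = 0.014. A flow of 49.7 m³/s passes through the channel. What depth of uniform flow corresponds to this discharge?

y_n = 3.87 m

Manning's equation rearranged: A R^(2/3) = nQ / (1·√S) = 0.014 × 49.7 / (√0.00053) = 30.22.
Try y = 2.76 m: A R^(2/3) = 19.43 — low.
Try y = 4.38 m: A R^(2/3) = 35.4 — high.
Try y = 3.87 m: A R^(2/3) = 30.25 — ≈ 30.22.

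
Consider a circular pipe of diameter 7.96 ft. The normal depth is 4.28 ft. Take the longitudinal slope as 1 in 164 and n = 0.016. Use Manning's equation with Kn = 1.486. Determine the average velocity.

V = 11.8 ft/s

For a circular section of diameter D = 7.96 ft at depth y = 4.28 ft, the central angle is θ = 2 arccos(1 − 2y/D) = 3.292 rad. Then A = (D²/8)(θ − sin θ) = 27.27 ft² and P = Dθ/2 = 13.1 ft.
Hydraulic radius R = A/P = 27.27/13.1 = 2.081 ft.
From Manning's equation, V = (1.486/n) R^(2/3) S^(1/2) = (1.486/0.016) × 2.081^(2/3) × 0.006098^(1/2) = 11.8 ft/s.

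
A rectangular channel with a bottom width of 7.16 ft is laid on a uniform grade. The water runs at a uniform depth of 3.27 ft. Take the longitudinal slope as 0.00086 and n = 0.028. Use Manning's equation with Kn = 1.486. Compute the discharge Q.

Flow area A = b·y = 7.16 × 3.27 = 23.41 ft². Wetted perimeter P = b + 2y = 7.16 + 2×3.27 = 13.7 ft.
Hydraulic radius R = A/P = 23.41/13.7 = 1.709 ft.
Manning's equation: Q = (1.486/n) A R^(2/3) S^(1/2) = (1.486/0.028) × 23.41 × 1.709^(2/3) × 0.00086^(1/2) = 52.1 ft³/s.

Q = 52.1 ft³/s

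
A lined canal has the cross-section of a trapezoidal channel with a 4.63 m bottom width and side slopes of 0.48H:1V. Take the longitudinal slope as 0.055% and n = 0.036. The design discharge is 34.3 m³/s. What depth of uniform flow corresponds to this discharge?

y_n = 4.64 m

Manning's equation rearranged: A R^(2/3) = nQ / (1·√S) = 0.036 × 34.3 / (√0.00055) = 52.65.
Try y = 5.72 m: A R^(2/3) = 76.38 — too large.
Try y = 3.23 m: A R^(2/3) = 28.35 — too small.
Try y = 4.64 m: A R^(2/3) = 52.71 — matches.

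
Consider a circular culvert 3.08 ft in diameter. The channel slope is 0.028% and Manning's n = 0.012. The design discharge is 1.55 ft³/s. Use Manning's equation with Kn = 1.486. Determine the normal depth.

Manning's equation rearranged: A R^(2/3) = nQ / (1.486·√S) = 0.012 × 1.55 / (1.486 × √0.00028) = 0.748.
At y = 0.897 ft: A R^(2/3) = 1.157 — over.
At y = 0.549 ft: A R^(2/3) = 0.4337 — short.
At y = 0.719 ft: A R^(2/3) = 0.7481 — close enough.

y_n = 0.719 ft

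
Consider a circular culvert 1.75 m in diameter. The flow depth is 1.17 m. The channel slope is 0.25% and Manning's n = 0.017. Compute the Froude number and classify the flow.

For a circular section of diameter D = 1.75 m at depth y = 1.17 m, the central angle is θ = 2 arccos(1 − 2y/D) = 3.829 rad. Then A = (D²/8)(θ − sin θ) = 1.709 m² and P = Dθ/2 = 3.351 m.
Hydraulic radius R = A/P = 1.709/3.351 = 0.51 m.
V = (1/n) R^(2/3) √S = (1/0.017) × 0.51^(2/3) × √0.0025 = 1.878 m/s. Hydraulic depth D_h = A/T = 1.709/1.648 = 1.037 m.
Froude number Fr = V/√(g·D_h) = 1.878/√(9.81×1.037) = 0.589, which is less than 1, so the flow is subcritical.

subcritical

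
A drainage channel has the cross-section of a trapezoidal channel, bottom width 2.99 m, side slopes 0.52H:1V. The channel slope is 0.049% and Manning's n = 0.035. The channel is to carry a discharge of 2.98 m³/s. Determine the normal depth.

y_n = 1.41 m

Manning's equation rearranged: A R^(2/3) = nQ / (1·√S) = 0.035 × 2.98 / (√0.00049) = 4.712.
At y = 1.76 m: A R^(2/3) = 6.818 — too large.
At y = 1.08 m: A R^(2/3) = 3.044 — too small.
At y = 1.41 m: A R^(2/3) = 4.715 — close enough.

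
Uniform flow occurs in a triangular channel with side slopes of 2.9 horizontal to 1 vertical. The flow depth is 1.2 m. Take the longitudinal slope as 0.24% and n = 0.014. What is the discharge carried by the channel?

Q = 10 m³/s

For a triangular section with side slope z = 2.9: A = zy² = 2.9×1.2² = 4.176 m²; P = 2y√(1+z²) = 2×1.2×3.068 = 7.362 m.
Hydraulic radius R = A/P = 4.176/7.362 = 0.5672 m.
Manning's equation: Q = (1/n) A R^(2/3) S^(1/2) = (1/0.014) × 4.176 × 0.5672^(2/3) × 0.0024^(1/2) = 10 m³/s.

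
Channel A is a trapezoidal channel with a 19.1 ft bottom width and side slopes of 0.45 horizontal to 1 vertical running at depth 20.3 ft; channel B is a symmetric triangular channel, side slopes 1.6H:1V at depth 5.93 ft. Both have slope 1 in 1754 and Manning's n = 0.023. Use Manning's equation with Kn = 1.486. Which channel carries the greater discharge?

channel A

Channel A: With bottom width b = 19.1 ft and side slope z = 0.45: A = (b + zy)y = (19.1 + 0.45×20.3)×20.3 = 573.2 ft²; P = b + 2y√(1+z²) = 19.1 + 2×20.3×1.097 = 63.62 ft. Hydraulic radius R = A/P = 573.2/63.62 = 9.009 ft. Q_A = (1.486/0.023)·573.2·9.009^(2/3)·√0.0005701 = 3828 ft³/s.
Channel B: For a triangular section with side slope z = 1.6: A = zy² = 1.6×5.93² = 56.26 ft²; P = 2y√(1+z²) = 2×5.93×1.887 = 22.38 ft. Hydraulic radius R = A/P = 56.26/22.38 = 2.514 ft. Q_B = (1.486/0.023)·56.26·2.514^(2/3)·√0.0005701 = 160.5 ft³/s.
Q_A = 3828 ft³/s vs Q_B = 160.5 ft³/s, so channel A carries more.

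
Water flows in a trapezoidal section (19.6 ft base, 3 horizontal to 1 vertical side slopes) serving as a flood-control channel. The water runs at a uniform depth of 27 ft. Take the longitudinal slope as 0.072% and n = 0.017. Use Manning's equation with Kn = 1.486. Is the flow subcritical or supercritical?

With bottom width b = 19.6 ft and side slope z = 3: A = (b + zy)y = (19.6 + 3×27)×27 = 2716 ft²; P = b + 2y√(1+z²) = 19.6 + 2×27×3.162 = 190.4 ft.
Hydraulic radius R = A/P = 2716/190.4 = 14.27 ft.
V = (1.486/n) R^(2/3) √S = (1.486/0.017) × 14.27^(2/3) × √0.00072 = 13.8 ft/s. Hydraulic depth D_h = A/T = 2716/181.6 = 14.96 ft.
Froude number Fr = V/√(g·D_h) = 13.8/√(32.2×14.96) = 0.629, which is less than 1, so the flow is subcritical.

subcritical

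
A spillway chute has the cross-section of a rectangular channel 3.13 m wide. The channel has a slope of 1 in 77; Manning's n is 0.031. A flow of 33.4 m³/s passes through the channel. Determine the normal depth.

Manning's equation rearranged: A R^(2/3) = nQ / (1·√S) = 0.031 × 33.4 / (√0.01299) = 9.086.
At y = 1.99 m: A R^(2/3) = 5.703 — too small.
At y = 3.46 m: A R^(2/3) = 11.38 — too large.
At y = 2.88 m: A R^(2/3) = 9.098 — close enough.

y_n = 2.88 m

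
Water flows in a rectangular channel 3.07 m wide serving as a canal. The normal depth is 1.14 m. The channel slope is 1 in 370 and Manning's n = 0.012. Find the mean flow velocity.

Flow area A = b·y = 3.07 × 1.14 = 3.5 m². Wetted perimeter P = b + 2y = 3.07 + 2×1.14 = 5.35 m.
Hydraulic radius R = A/P = 3.5/5.35 = 0.6542 m.
From Manning's equation, V = (1/n) R^(2/3) S^(1/2) = (1/0.012) × 0.6542^(2/3) × 0.002703^(1/2) = 3.26 m/s.

V = 3.26 m/s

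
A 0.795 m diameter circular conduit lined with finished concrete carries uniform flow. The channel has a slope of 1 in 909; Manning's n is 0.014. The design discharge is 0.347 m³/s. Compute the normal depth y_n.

Manning's equation rearranged: A R^(2/3) = nQ / (1·√S) = 0.014 × 0.347 / (√0.0011) = 0.1465.
Try y = 0.452 m: A R^(2/3) = 0.1044 — short.
Try y = 0.572 m: A R^(2/3) = 0.1466 — ≈ 0.1465.

y_n = 0.572 m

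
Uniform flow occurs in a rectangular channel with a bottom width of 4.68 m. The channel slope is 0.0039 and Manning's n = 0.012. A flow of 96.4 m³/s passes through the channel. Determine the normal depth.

Manning's equation rearranged: A R^(2/3) = nQ / (1·√S) = 0.012 × 96.4 / (√0.0039) = 18.52.
Try y = 2.66 m: A R^(2/3) = 14.41 — too small.
Try y = 4 m: A R^(2/3) = 24.27 — too large.
Try y = 3.23 m: A R^(2/3) = 18.53 — matches.

y_n = 3.23 m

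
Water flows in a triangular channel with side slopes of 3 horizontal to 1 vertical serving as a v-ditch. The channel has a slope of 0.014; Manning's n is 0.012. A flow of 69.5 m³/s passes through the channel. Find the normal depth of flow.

Manning's equation rearranged: A R^(2/3) = nQ / (1·√S) = 0.012 × 69.5 / (√0.014) = 7.049.
Trying y = 1.9 m: A R^(2/3) = 10.1 — high.
Trying y = 1.66 m: A R^(2/3) = 7.049 — matches.

y_n = 1.66 m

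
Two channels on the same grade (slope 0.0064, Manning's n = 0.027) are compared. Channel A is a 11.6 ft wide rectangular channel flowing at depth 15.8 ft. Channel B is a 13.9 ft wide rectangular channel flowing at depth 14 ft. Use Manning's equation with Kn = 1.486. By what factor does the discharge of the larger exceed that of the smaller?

Channel A: Flow area A = b·y = 11.6 × 15.8 = 183.3 ft². Wetted perimeter P = b + 2y = 11.6 + 2×15.8 = 43.2 ft. Hydraulic radius R = A/P = 183.3/43.2 = 4.243 ft. Q_A = (1.486/0.027)·183.3·4.243^(2/3)·√0.0064 = 2115 ft³/s.
Channel B: Flow area A = b·y = 13.9 × 14 = 194.6 ft². Wetted perimeter P = b + 2y = 13.9 + 2×14 = 41.9 ft. Hydraulic radius R = A/P = 194.6/41.9 = 4.644 ft. Q_B = (1.486/0.027)·194.6·4.644^(2/3)·√0.0064 = 2385 ft³/s.
The larger discharge is 2385 ft³/s and the smaller is 2115 ft³/s; the ratio is 1.13.

1.13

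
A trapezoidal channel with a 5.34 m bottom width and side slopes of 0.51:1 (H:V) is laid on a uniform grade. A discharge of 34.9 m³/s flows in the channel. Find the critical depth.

y_c = 1.55 m

At critical depth, Q² T / (g A³) = 1, i.e. A³/T = Q²/g = 34.9²/9.81 = 124.2.
Trying y = 1.96 m: A³/T = 261.4 — too large.
Trying y = 1.25 m: A³/T = 63.06 — too small.
Trying y = 1.55 m: A³/T = 124 — matches.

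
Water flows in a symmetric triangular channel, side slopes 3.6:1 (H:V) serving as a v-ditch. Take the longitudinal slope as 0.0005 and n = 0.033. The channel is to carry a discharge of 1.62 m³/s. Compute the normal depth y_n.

Manning's equation rearranged: A R^(2/3) = nQ / (1·√S) = 0.033 × 1.62 / (√0.0005) = 2.391.
Trying y = 0.796 m: A R^(2/3) = 1.204 — too small.
Trying y = 1.17 m: A R^(2/3) = 3.363 — too large.
Trying y = 1.03 m: A R^(2/3) = 2.394 — ≈ 2.391.

y_n = 1.03 m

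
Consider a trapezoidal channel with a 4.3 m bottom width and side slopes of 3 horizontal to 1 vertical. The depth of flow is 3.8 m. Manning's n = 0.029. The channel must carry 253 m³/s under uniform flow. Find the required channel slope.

S = 0.0056

With bottom width b = 4.3 m and side slope z = 3: A = (b + zy)y = (4.3 + 3×3.8)×3.8 = 59.66 m²; P = b + 2y√(1+z²) = 4.3 + 2×3.8×3.162 = 28.33 m.
Hydraulic radius R = A/P = 59.66/28.33 = 2.106 m.
From Manning's equation, S = [nQ / (1 A R^(2/3))]² = [0.029 × 253 / (1 × 59.66 × 2.106^(2/3))]² = 0.0056.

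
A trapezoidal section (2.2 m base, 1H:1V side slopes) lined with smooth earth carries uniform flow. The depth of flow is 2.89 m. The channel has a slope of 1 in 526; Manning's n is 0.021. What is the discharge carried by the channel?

Q = 38.5 m³/s

With bottom width b = 2.2 m and side slope z = 1: A = (b + zy)y = (2.2 + 1×2.89)×2.89 = 14.71 m²; P = b + 2y√(1+z²) = 2.2 + 2×2.89×1.414 = 10.37 m.
Hydraulic radius R = A/P = 14.71/10.37 = 1.418 m.
Manning's equation: Q = (1/n) A R^(2/3) S^(1/2) = (1/0.021) × 14.71 × 1.418^(2/3) × 0.001901^(1/2) = 38.5 m³/s.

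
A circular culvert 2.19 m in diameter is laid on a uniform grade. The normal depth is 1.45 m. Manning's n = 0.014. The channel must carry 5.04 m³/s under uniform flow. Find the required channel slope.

For a circular section of diameter D = 2.19 m at depth y = 1.45 m, the central angle is θ = 2 arccos(1 − 2y/D) = 3.802 rad. Then A = (D²/8)(θ − sin θ) = 2.647 m² and P = Dθ/2 = 4.163 m.
Hydraulic radius R = A/P = 2.647/4.163 = 0.6358 m.
From Manning's equation, S = [nQ / (1 A R^(2/3))]² = [0.014 × 5.04 / (1 × 2.647 × 0.6358^(2/3))]² = 0.0013.

S = 0.0013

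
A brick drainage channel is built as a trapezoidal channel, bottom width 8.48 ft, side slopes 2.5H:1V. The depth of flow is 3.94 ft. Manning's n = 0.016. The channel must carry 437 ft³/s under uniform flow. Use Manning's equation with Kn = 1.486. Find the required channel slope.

S = 0.0013

With bottom width b = 8.48 ft and side slope z = 2.5: A = (b + zy)y = (8.48 + 2.5×3.94)×3.94 = 72.22 ft²; P = b + 2y√(1+z²) = 8.48 + 2×3.94×2.693 = 29.7 ft.
Hydraulic radius R = A/P = 72.22/29.7 = 2.432 ft.
From Manning's equation, S = [nQ / (1.486 A R^(2/3))]² = [0.016 × 437 / (1.486 × 72.22 × 2.432^(2/3))]² = 0.0013.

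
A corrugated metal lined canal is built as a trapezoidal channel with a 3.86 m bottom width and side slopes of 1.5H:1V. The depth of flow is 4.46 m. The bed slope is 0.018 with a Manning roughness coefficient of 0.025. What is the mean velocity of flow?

With bottom width b = 3.86 m and side slope z = 1.5: A = (b + zy)y = (3.86 + 1.5×4.46)×4.46 = 47.05 m²; P = b + 2y√(1+z²) = 3.86 + 2×4.46×1.803 = 19.94 m.
Hydraulic radius R = A/P = 47.05/19.94 = 2.36 m.
From Manning's equation, V = (1/n) R^(2/3) S^(1/2) = (1/0.025) × 2.36^(2/3) × 0.018^(1/2) = 9.51 m/s.

V = 9.51 m/s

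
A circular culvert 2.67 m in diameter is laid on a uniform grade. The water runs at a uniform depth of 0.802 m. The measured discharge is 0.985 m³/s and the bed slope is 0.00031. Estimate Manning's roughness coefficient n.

For a circular section of diameter D = 2.67 m at depth y = 0.802 m, the central angle is θ = 2 arccos(1 − 2y/D) = 2.32 rad. Then A = (D²/8)(θ − sin θ) = 1.415 m² and P = Dθ/2 = 3.097 m.
Hydraulic radius R = A/P = 1.415/3.097 = 0.4569 m.
Rearranging Manning's equation: n = (1/Q) A R^(2/3) S^(1/2) = (1/0.985) × 1.415 × 0.4569^(2/3) × √0.00031 = 0.015.

n = 0.015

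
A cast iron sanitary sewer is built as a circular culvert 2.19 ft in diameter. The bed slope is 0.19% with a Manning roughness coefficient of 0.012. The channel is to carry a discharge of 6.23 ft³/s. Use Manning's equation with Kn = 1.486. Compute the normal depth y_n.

Manning's equation rearranged: A R^(2/3) = nQ / (1.486·√S) = 0.012 × 6.23 / (1.486 × √0.0019) = 1.154.
At y = 0.927 ft: A R^(2/3) = 0.9414 — low.
At y = 1.15 ft: A R^(2/3) = 1.369 — high.
At y = 1.04 ft: A R^(2/3) = 1.154 — close enough.

y_n = 1.04 ft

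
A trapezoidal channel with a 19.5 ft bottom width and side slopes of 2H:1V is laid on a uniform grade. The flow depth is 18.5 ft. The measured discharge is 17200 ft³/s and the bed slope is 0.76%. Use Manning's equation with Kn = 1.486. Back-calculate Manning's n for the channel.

With bottom width b = 19.5 ft and side slope z = 2: A = (b + zy)y = (19.5 + 2×18.5)×18.5 = 1045 ft²; P = b + 2y√(1+z²) = 19.5 + 2×18.5×2.236 = 102.2 ft.
Hydraulic radius R = A/P = 1045/102.2 = 10.22 ft.
Rearranging Manning's equation: n = (1.486/Q) A R^(2/3) S^(1/2) = (1.486/17200) × 1045 × 10.22^(2/3) × √0.0076 = 0.0371.

n = 0.0371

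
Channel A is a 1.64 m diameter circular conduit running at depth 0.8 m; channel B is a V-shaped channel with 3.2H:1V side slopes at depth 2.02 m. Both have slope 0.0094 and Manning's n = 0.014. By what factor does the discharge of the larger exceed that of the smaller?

Channel A: For a circular section of diameter D = 1.64 m at depth y = 0.8 m, the central angle is θ = 2 arccos(1 − 2y/D) = 3.093 rad. Then A = (D²/8)(θ − sin θ) = 1.023 m² and P = Dθ/2 = 2.536 m. Hydraulic radius R = A/P = 1.023/2.536 = 0.4035 m. Q_A = (1/0.014)·1.023·0.4035^(2/3)·√0.0094 = 3.87 m³/s.
Channel B: For a triangular section with side slope z = 3.2: A = zy² = 3.2×2.02² = 13.06 m²; P = 2y√(1+z²) = 2×2.02×3.353 = 13.54 m. Hydraulic radius R = A/P = 13.06/13.54 = 0.964 m. Q_B = (1/0.014)·13.06·0.964^(2/3)·√0.0094 = 88.24 m³/s.
The larger discharge is 88.24 m³/s and the smaller is 3.87 m³/s; the ratio is 22.8.

22.8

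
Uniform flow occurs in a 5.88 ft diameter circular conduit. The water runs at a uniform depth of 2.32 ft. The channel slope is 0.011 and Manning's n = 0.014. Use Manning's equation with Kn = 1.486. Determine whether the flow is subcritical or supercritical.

supercritical

For a circular section of diameter D = 5.88 ft at depth y = 2.32 ft, the central angle is θ = 2 arccos(1 − 2y/D) = 2.717 rad. Then A = (D²/8)(θ − sin θ) = 9.959 ft² and P = Dθ/2 = 7.987 ft.
Hydraulic radius R = A/P = 9.959/7.987 = 1.247 ft.
V = (1.486/n) R^(2/3) √S = (1.486/0.014) × 1.247^(2/3) × √0.011 = 12.9 ft/s. Hydraulic depth D_h = A/T = 9.959/5.748 = 1.733 ft.
Froude number Fr = V/√(g·D_h) = 12.9/√(32.2×1.733) = 1.73, which is greater than 1, so the flow is supercritical.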